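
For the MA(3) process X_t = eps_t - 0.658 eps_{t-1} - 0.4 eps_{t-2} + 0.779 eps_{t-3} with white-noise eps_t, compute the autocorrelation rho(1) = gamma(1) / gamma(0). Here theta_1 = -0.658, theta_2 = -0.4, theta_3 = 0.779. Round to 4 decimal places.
\rho(1) = -0.3211

For an MA(q) process with theta_0 = 1, the autocovariance is
  gamma(k) = sigma^2 * sum_{i=0..q-k} theta_i * theta_{i+k},
and rho(k) = gamma(k) / gamma(0). Sigma^2 cancels.
  numerator   = (1)*(-0.658) + (-0.658)*(-0.4) + (-0.4)*(0.779) = -0.7064.
  denominator = (1)^2 + (-0.658)^2 + (-0.4)^2 + (0.779)^2 = 2.199805.
  rho(1) = -0.7064 / 2.199805 = -0.3211.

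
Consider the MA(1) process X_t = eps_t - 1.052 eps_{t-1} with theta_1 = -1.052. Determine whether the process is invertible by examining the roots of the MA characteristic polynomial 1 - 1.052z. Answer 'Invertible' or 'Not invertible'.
\text{Not invertible}

The MA(q) characteristic polynomial is P(z) = 1 - 1.052z.
Invertibility requires all roots to lie outside the unit circle, i.e. |z| > 1 for every root.
This is linear in z: 1 + (-1.052) z = 0  =>  z = -1/(-1.052) = 0.95057,  |z| = 0.95057.
Moduli of all roots: 0.9506.
All moduli strictly greater than 1? No.
Verdict: Not invertible.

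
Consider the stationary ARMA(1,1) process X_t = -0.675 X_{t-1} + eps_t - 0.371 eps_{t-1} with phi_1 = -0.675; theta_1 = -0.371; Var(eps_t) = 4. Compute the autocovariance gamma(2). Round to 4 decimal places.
\gamma(2) = 6.4872

Multiply the model equation by X_{t-k} and take expectations. With theta_0 = psi_0 = 1 and psi_j the MA(infinity) weights, this gives
  gamma(k) - sum_i phi_i gamma(k-i) = c_k,
  c_k = sigma^2 * sum_{j=k..q} theta_j psi_{j-k}   (c_k = 0 for k > q),
using gamma(-m) = gamma(m).
psi-weights needed (psi_j = theta_j + sum_i phi_i psi_{j-i}):
  psi_1 = theta_1 + phi_1 = -0.371 + (-0.675) = -1.046
Right-hand sides:
  c_0 = sigma^2 (1 + theta_1 psi_1) = 4 * (1 + (-0.371)(-1.046)) = 4 * 1.388066 = 5.552264
  c_1 = sigma^2 theta_1 = 4 * (-0.371) = -1.484
  c_2 = 0
Equations for k = 0 and k = 1 (AR order 1):
  gamma(0) = phi_1 gamma(1) + c_0
  gamma(1) = phi_1 gamma(0) + c_1
Substituting the second into the first: gamma(0) (1 - phi_1^2) = c_0 + phi_1 c_1, so
  gamma(0) = (c_0 + phi_1 c_1) / (1 - phi_1^2) = (5.552264 + (-0.675)(-1.484)) / (1 - (-0.675)^2) = 6.553964 / 0.544375 = 12.039429.
  gamma(1) = phi_1 gamma(0) + c_1 = (-0.675)(12.039429) + (-1.484) = -9.610614.
For k = 2 (> q): gamma(2) = phi_1 gamma(1) = (-0.675)(-9.610614) = 6.487165.
Therefore gamma(2) = 6.4872 (to 4 decimal places).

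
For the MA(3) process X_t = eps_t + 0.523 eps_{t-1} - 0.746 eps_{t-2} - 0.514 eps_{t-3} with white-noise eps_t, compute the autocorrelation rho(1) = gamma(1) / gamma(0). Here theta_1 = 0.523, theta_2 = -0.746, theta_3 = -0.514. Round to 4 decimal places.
\rho(1) = 0.2465

For an MA(q) process with theta_0 = 1, the autocovariance is
  gamma(k) = sigma^2 * sum_{i=0..q-k} theta_i * theta_{i+k},
and rho(k) = gamma(k) / gamma(0). Sigma^2 cancels.
  numerator   = (1)*(0.523) + (0.523)*(-0.746) + (-0.746)*(-0.514) = 0.516286.
  denominator = (1)^2 + (0.523)^2 + (-0.746)^2 + (-0.514)^2 = 2.094241.
  rho(1) = 0.516286 / 2.094241 = 0.2465.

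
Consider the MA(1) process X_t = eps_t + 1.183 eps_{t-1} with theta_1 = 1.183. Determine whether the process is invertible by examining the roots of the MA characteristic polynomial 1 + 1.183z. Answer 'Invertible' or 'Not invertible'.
\text{Not invertible}

The MA(q) characteristic polynomial is P(z) = 1 + 1.183z.
Invertibility requires all roots to lie outside the unit circle, i.e. |z| > 1 for every root.
This is linear in z: 1 + (1.183) z = 0  =>  z = -1/(1.183) = -0.845309,  |z| = 0.845309.
Moduli of all roots: 0.8453.
All moduli strictly greater than 1? No.
Verdict: Not invertible.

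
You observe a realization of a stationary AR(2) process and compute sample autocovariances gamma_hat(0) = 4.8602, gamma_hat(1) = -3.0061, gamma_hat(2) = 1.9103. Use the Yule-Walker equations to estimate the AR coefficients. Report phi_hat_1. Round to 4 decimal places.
\hat\phi_{1} = -0.6080

The Yule-Walker equations for an AR(p) process read, in matrix form,
  Gamma_p phi = r_p,   with   (Gamma_p)_{ij} = gamma(|i - j|),
                       (r_p)_i = gamma(i),   i,j = 1..p.
Substitute the sample gammas (Toeplitz matrix and right-hand side of size 2):
  Gamma_p = [[4.8602, -3.0061], [-3.0061, 4.8602]]
  r_p     = [-3.0061, 1.9103]
Written out:
  4.8602 phi_1 - 3.0061 phi_2 = -3.0061
  -3.0061 phi_1 + 4.8602 phi_2 = 1.9103
Solve by Cramer's rule:
  det = gamma(0)^2 - gamma(1)^2 = (4.8602)^2 - (-3.0061)^2 = 23.62154404 - 9.03663721 = 14.58490683
  phi_hat_1 = [gamma(1) gamma(0) - gamma(1) gamma(2)] / det = [(-3.0061)(4.8602) - (-3.0061)(1.9103)] / 14.58490683 = -8.86769439 / 14.58490683 = -0.608
  phi_hat_2 = [gamma(0) gamma(2) - gamma(1)^2] / det = [(4.8602)(1.9103) - (-3.0061)^2] / 14.58490683 = 0.24780285 / 14.58490683 = 0.017
So phi_hat = [-0.6080, 0.0170].
Therefore phi_hat_1 = -0.6080.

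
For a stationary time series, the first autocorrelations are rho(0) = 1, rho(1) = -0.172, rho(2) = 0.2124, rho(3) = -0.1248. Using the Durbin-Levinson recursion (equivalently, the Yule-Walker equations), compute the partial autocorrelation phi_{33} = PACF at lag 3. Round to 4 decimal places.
\phi_{33} = -0.0670

The PACF at lag k is phi_{kk}, the last component of the solution
to the Yule-Walker system G_k phi = r_k where
  (G_k)_{ij} = rho(|i - j|), (r_k)_i = rho(i), i,j = 1..k.
Equivalently, Durbin-Levinson gives phi_{kk} iteratively:
  phi_{11} = rho(1)
  phi_{kk} = [rho(k) - sum_{j=1..k-1} phi_{k-1,j} rho(k-j)]
            / [1 - sum_{j=1..k-1} phi_{k-1,j} rho(j)],
  phi_{k,j} = phi_{k-1,j} - phi_{kk} phi_{k-1,k-j},  j = 1..k-1.
Step k = 1:
  phi_11 = rho(1) = -0.172.
Step k = 2:
  phi_22 = [rho(2) - phi_11 rho(1)] / [1 - phi_11 rho(1)] = [0.2124 - (-0.172)(-0.172)] / [1 - (-0.172)(-0.172)]
         = 0.182816 / 0.970416 = 0.188389.
  Update: phi_21 = phi_11 - phi_22 phi_11 = -0.172 - (0.188389)(-0.172) = -0.139597.
Step k = 3:
  phi_33 = [rho(3) - phi_21 rho(2) - phi_22 rho(1)] / [1 - phi_21 rho(1) - phi_22 rho(2)]
    numerator   = -0.1248 - (-0.139597)(0.2124) - (0.188389)(-0.172) = -0.06274663
    denominator = 1 - (-0.139597)(-0.172) - (0.188389)(0.2124) = 0.93597542
  phi_33 = -0.06274663 / 0.93597542 = -0.067.
Therefore phi_{33} = -0.0670.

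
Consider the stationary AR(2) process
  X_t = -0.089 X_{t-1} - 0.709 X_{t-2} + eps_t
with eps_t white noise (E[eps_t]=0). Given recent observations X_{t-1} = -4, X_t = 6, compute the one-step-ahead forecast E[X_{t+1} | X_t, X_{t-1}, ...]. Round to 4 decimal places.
E[X_{t+1} \mid \mathcal F_t] = 2.3020

For an AR(p) model X_t = c + sum_i phi_i X_{t-i} + eps_t, the
one-step-ahead conditional mean is
  E[X_{t+1} | X_t, ...] = c + sum_i phi_i X_{t+1-i}.
Substitute known values:
  E[X_{t+1} | ...] = (-0.089) * (6) + (-0.709) * (-4)
                   = 2.3020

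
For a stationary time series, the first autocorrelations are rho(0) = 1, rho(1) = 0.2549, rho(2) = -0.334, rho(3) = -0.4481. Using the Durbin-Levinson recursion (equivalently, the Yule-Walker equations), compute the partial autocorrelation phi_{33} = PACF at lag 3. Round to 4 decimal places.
\phi_{33} = -0.2849

The PACF at lag k is phi_{kk}, the last component of the solution
to the Yule-Walker system G_k phi = r_k where
  (G_k)_{ij} = rho(|i - j|), (r_k)_i = rho(i), i,j = 1..k.
Equivalently, Durbin-Levinson gives phi_{kk} iteratively:
  phi_{11} = rho(1)
  phi_{kk} = [rho(k) - sum_{j=1..k-1} phi_{k-1,j} rho(k-j)]
            / [1 - sum_{j=1..k-1} phi_{k-1,j} rho(j)],
  phi_{k,j} = phi_{k-1,j} - phi_{kk} phi_{k-1,k-j},  j = 1..k-1.
Step k = 1:
  phi_11 = rho(1) = 0.2549.
Step k = 2:
  phi_22 = [rho(2) - phi_11 rho(1)] / [1 - phi_11 rho(1)] = [-0.334 - (0.2549)(0.2549)] / [1 - (0.2549)(0.2549)]
         = -0.39897401 / 0.93502599 = -0.426698.
  Update: phi_21 = phi_11 - phi_22 phi_11 = 0.2549 - (-0.426698)(0.2549) = 0.363665.
Step k = 3:
  phi_33 = [rho(3) - phi_21 rho(2) - phi_22 rho(1)] / [1 - phi_21 rho(1) - phi_22 rho(2)]
    numerator   = -0.4481 - (0.363665)(-0.334) - (-0.426698)(0.2549) = -0.21787036
    denominator = 1 - (0.363665)(0.2549) - (-0.426698)(-0.334) = 0.76478445
  phi_33 = -0.21787036 / 0.76478445 = -0.2849.
Therefore phi_{33} = -0.2849.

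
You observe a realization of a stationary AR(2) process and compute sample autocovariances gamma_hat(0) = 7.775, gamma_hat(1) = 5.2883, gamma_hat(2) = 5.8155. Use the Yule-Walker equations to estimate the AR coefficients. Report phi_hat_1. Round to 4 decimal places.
\hat\phi_{1} = 0.3190

The Yule-Walker equations for an AR(p) process read, in matrix form,
  Gamma_p phi = r_p,   with   (Gamma_p)_{ij} = gamma(|i - j|),
                       (r_p)_i = gamma(i),   i,j = 1..p.
Substitute the sample gammas (Toeplitz matrix and right-hand side of size 2):
  Gamma_p = [[7.775, 5.2883], [5.2883, 7.775]]
  r_p     = [5.2883, 5.8155]
Written out:
  7.775 phi_1 + 5.2883 phi_2 = 5.2883
  5.2883 phi_1 + 7.775 phi_2 = 5.8155
Solve by Cramer's rule:
  det = gamma(0)^2 - gamma(1)^2 = (7.775)^2 - (5.2883)^2 = 60.450625 - 27.96611689 = 32.48450811
  phi_hat_1 = [gamma(1) gamma(0) - gamma(1) gamma(2)] / det = [(5.2883)(7.775) - (5.2883)(5.8155)] / 32.48450811 = 10.36242385 / 32.48450811 = 0.319
  phi_hat_2 = [gamma(0) gamma(2) - gamma(1)^2] / det = [(7.775)(5.8155) - (5.2883)^2] / 32.48450811 = 17.24939561 / 32.48450811 = 0.531
So phi_hat = [0.3190, 0.5310].
Therefore phi_hat_1 = 0.3190.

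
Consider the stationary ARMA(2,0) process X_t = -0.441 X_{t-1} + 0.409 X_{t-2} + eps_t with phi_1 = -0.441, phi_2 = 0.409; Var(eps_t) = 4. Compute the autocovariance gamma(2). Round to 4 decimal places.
\gamma(2) = 7.9995

Multiply the model equation by X_{t-k} and take expectations. With theta_0 = psi_0 = 1 and psi_j the MA(infinity) weights, this gives
  gamma(k) - sum_i phi_i gamma(k-i) = c_k,
  c_k = sigma^2 * sum_{j=k..q} theta_j psi_{j-k}   (c_k = 0 for k > q),
using gamma(-m) = gamma(m).
Pure AR (q = 0): c_0 = sigma^2 = 4, c_k = 0 for k >= 1.
Equations for k = 0, 1, 2 (AR order 2, c_2 = 0):
  (E0) gamma(0) = phi_1 gamma(1) + phi_2 gamma(2) + c_0
  (E1) gamma(1) = phi_1 gamma(0) + phi_2 gamma(1) + c_1
  (E2) gamma(2) = phi_1 gamma(1) + phi_2 gamma(0)
From (E1): gamma(1) = A gamma(0) + B with
  A = phi_1 / (1 - phi_2) = -0.441 / 0.591 = -0.746193,   B = c_1 / (1 - phi_2) = 0 / 0.591 = 0.
Insert (E2) into (E0): gamma(0) (1 - phi_2^2) = phi_1 (1 + phi_2) gamma(1) + c_0.
  phi_1 (1 + phi_2) = (-0.441)(1.409) = -0.621369,   1 - phi_2^2 = 0.832719.
Replace gamma(1) by A gamma(0) + B and collect gamma(0):
  gamma(0) [0.832719 - (-0.621369)(-0.746193)] = c_0 = 4
  gamma(0) * 0.369058 = 4
  gamma(0) = 4 / 0.369058 = 10.838409.
  gamma(1) = A gamma(0) = (-0.746193)(10.838409) = -8.087544.
  gamma(2) = phi_1 gamma(1) + phi_2 gamma(0) = (-0.441)(-8.087544) + (0.409)(10.838409) = 7.999516.
Therefore gamma(2) = 7.9995 (to 4 decimal places).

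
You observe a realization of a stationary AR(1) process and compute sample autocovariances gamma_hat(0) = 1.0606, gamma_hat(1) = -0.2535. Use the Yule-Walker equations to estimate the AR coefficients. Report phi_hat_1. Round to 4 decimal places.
\hat\phi_{1} = -0.2390

The Yule-Walker equations for an AR(p) process read, in matrix form,
  Gamma_p phi = r_p,   with   (Gamma_p)_{ij} = gamma(|i - j|),
                       (r_p)_i = gamma(i),   i,j = 1..p.
Substitute the sample gammas (Toeplitz matrix and right-hand side of size 1):
  Gamma_p = [[1.0606]]
  r_p     = [-0.2535]
With p = 1 this is the single equation gamma(0) phi_1 = gamma(1):
  phi_hat_1 = gamma(1) / gamma(0) = -0.2535 / 1.0606 = -0.2390.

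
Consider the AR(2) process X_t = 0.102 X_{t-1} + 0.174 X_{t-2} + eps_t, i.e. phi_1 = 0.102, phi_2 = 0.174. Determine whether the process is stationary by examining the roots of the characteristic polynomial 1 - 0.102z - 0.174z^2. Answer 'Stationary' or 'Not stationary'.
\text{Stationary}

The AR(p) characteristic polynomial is P(z) = 1 - 0.102z - 0.174z^2.
Stationarity requires all roots to lie outside the unit circle, i.e. |z| > 1 for every root.
Set 1 + (-0.102) z + (-0.174) z^2 = 0, i.e. a z^2 + b z + c = 0 with a = -0.174, b = -0.102, c = 1.
Discriminant D = b^2 - 4ac = (-0.102)^2 - 4*(-0.174)*1 = 0.010404 - (-0.696) = 0.706404.
D >= 0, so the roots are real: z = (-b +/- sqrt(D)) / (2a) = (0.102 +/- 0.840478) / (-0.348).
  z_1 = (0.102 + 0.840478) / (-0.348) = -2.7083,   |z_1| = 2.7083.
  z_2 = (0.102 - 0.840478) / (-0.348) = 2.1221,   |z_2| = 2.1221.
Moduli of all roots: 2.7083, 2.1221.
All moduli strictly greater than 1? Yes.
Verdict: Stationary.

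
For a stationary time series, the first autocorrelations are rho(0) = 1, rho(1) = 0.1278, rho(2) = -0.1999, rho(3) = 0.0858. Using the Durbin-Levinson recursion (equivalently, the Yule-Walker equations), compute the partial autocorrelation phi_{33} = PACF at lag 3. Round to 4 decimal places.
\phi_{33} = 0.1550

The PACF at lag k is phi_{kk}, the last component of the solution
to the Yule-Walker system G_k phi = r_k where
  (G_k)_{ij} = rho(|i - j|), (r_k)_i = rho(i), i,j = 1..k.
Equivalently, Durbin-Levinson gives phi_{kk} iteratively:
  phi_{11} = rho(1)
  phi_{kk} = [rho(k) - sum_{j=1..k-1} phi_{k-1,j} rho(k-j)]
            / [1 - sum_{j=1..k-1} phi_{k-1,j} rho(j)],
  phi_{k,j} = phi_{k-1,j} - phi_{kk} phi_{k-1,k-j},  j = 1..k-1.
Step k = 1:
  phi_11 = rho(1) = 0.1278.
Step k = 2:
  phi_22 = [rho(2) - phi_11 rho(1)] / [1 - phi_11 rho(1)] = [-0.1999 - (0.1278)(0.1278)] / [1 - (0.1278)(0.1278)]
         = -0.21623284 / 0.98366716 = -0.219823.
  Update: phi_21 = phi_11 - phi_22 phi_11 = 0.1278 - (-0.219823)(0.1278) = 0.155893.
Step k = 3:
  phi_33 = [rho(3) - phi_21 rho(2) - phi_22 rho(1)] / [1 - phi_21 rho(1) - phi_22 rho(2)]
    numerator   = 0.0858 - (0.155893)(-0.1999) - (-0.219823)(0.1278) = 0.14505649
    denominator = 1 - (0.155893)(0.1278) - (-0.219823)(-0.1999) = 0.93613417
  phi_33 = 0.14505649 / 0.93613417 = 0.155.
Therefore phi_{33} = 0.1550.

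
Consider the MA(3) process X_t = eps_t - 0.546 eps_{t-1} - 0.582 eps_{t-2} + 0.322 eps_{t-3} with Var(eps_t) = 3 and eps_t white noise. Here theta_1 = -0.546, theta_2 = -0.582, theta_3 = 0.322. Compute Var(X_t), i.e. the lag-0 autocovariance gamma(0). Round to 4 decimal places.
\gamma(0) = 5.2216

For an MA(q) process X_t = eps_t + sum_i theta_i eps_{t-i} with
Var(eps_t) = sigma^2, the variance is
  gamma(0) = sigma^2 * (1 + sum_i theta_i^2).
  sum_i theta_i^2 = (-0.546)^2 + (-0.582)^2 + (0.322)^2 = 0.298116 + 0.338724 + 0.103684 = 0.740524.
  gamma(0) = 3 * (1 + 0.740524) = 3 * 1.740524 = 5.221572, which rounds to 5.2216.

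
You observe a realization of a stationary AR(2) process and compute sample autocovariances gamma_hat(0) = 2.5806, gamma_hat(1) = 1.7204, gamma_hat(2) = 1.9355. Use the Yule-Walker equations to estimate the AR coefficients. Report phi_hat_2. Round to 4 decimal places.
\hat\phi_{2} = 0.5500

The Yule-Walker equations for an AR(p) process read, in matrix form,
  Gamma_p phi = r_p,   with   (Gamma_p)_{ij} = gamma(|i - j|),
                       (r_p)_i = gamma(i),   i,j = 1..p.
Substitute the sample gammas (Toeplitz matrix and right-hand side of size 2):
  Gamma_p = [[2.5806, 1.7204], [1.7204, 2.5806]]
  r_p     = [1.7204, 1.9355]
Written out:
  2.5806 phi_1 + 1.7204 phi_2 = 1.7204
  1.7204 phi_1 + 2.5806 phi_2 = 1.9355
Solve by Cramer's rule:
  det = gamma(0)^2 - gamma(1)^2 = (2.5806)^2 - (1.7204)^2 = 6.65949636 - 2.95977616 = 3.6997202
  phi_hat_1 = [gamma(1) gamma(0) - gamma(1) gamma(2)] / det = [(1.7204)(2.5806) - (1.7204)(1.9355)] / 3.6997202 = 1.10983004 / 3.6997202 = 0.3
  phi_hat_2 = [gamma(0) gamma(2) - gamma(1)^2] / det = [(2.5806)(1.9355) - (1.7204)^2] / 3.6997202 = 2.03497514 / 3.6997202 = 0.55
So phi_hat = [0.3000, 0.5500].
Therefore phi_hat_2 = 0.5500.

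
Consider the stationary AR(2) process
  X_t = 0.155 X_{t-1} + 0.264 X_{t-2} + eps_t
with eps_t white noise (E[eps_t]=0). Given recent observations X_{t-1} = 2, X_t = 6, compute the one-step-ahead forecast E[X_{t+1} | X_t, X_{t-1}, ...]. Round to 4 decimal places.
E[X_{t+1} \mid \mathcal F_t] = 1.4580

For an AR(p) model X_t = c + sum_i phi_i X_{t-i} + eps_t, the
one-step-ahead conditional mean is
  E[X_{t+1} | X_t, ...] = c + sum_i phi_i X_{t+1-i}.
Substitute known values:
  E[X_{t+1} | ...] = (0.155) * (6) + (0.264) * (2)
                   = 1.4580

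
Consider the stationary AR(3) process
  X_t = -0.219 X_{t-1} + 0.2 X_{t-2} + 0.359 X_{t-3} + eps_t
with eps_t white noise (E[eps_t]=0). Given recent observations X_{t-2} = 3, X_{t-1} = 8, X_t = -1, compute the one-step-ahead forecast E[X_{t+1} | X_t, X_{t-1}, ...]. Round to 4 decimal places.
E[X_{t+1} \mid \mathcal F_t] = 2.8960

For an AR(p) model X_t = c + sum_i phi_i X_{t-i} + eps_t, the
one-step-ahead conditional mean is
  E[X_{t+1} | X_t, ...] = c + sum_i phi_i X_{t+1-i}.
Substitute known values:
  E[X_{t+1} | ...] = (-0.219) * (-1) + (0.2) * (8) + (0.359) * (3)
                   = 2.8960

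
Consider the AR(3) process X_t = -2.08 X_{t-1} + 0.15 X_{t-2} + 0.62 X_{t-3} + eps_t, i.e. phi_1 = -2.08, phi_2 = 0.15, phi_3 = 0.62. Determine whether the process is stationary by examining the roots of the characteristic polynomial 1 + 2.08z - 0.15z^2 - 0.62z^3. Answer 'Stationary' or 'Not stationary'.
\text{Not stationary}

The AR(p) characteristic polynomial is P(z) = 1 + 2.08z - 0.15z^2 - 0.62z^3.
Stationarity requires all roots to lie outside the unit circle, i.e. |z| > 1 for every root.
Degree 3: look for a simple real root z0 first, then factor out (1 - z/z0) and solve the remaining quadratic.
Testing z0 = -0.5: P(-0.5) = 1 + (2.08)(-0.5) + (-0.15)(-0.5)^2 + (-0.62)(-0.5)^3
  = 1 + (-1.04) + (-0.0375) + (0.0775) = 0.  So z_0 = -0.5 is a root, |z_0| = 0.5.
Divide out the factor (1 + 2 z) = (1 - z/z0) (since 1/z0 = -2):
  P(z) = (1 + 2 z)(1 + (0.08) z + (-0.31) z^2)
  [check: z-coef 0.08 - (-2) = 2.08; z^2-coef -0.31 - (-2)(0.08) = -0.15; z^3-coef -(-2)(-0.31) = -0.62.]
Remaining roots from the quadratic factor 1 + (0.08) z + (-0.31) z^2:
  Set 1 + (0.08) z + (-0.31) z^2 = 0, i.e. a z^2 + b z + c = 0 with a = -0.31, b = 0.08, c = 1.
  Discriminant D = b^2 - 4ac = (0.08)^2 - 4*(-0.31)*1 = 0.0064 - (-1.24) = 1.2464.
  D >= 0, so the roots are real: z = (-b +/- sqrt(D)) / (2a) = (-0.08 +/- 1.116423) / (-0.62).
    z_1 = (-0.08 + 1.116423) / (-0.62) = -1.6716,   |z_1| = 1.6716.
    z_2 = (-0.08 - 1.116423) / (-0.62) = 1.9297,   |z_2| = 1.9297.
Moduli of all roots: 0.5000, 1.6716, 1.9297.
All moduli strictly greater than 1? No.
Verdict: Not stationary.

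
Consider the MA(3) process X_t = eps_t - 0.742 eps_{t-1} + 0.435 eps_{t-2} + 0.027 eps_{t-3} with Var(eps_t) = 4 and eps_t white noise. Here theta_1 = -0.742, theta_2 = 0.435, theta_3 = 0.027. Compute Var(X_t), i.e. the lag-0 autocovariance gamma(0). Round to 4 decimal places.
\gamma(0) = 6.9621

For an MA(q) process X_t = eps_t + sum_i theta_i eps_{t-i} with
Var(eps_t) = sigma^2, the variance is
  gamma(0) = sigma^2 * (1 + sum_i theta_i^2).
  sum_i theta_i^2 = (-0.742)^2 + (0.435)^2 + (0.027)^2 = 0.550564 + 0.189225 + 0.000729 = 0.740518.
  gamma(0) = 4 * (1 + 0.740518) = 4 * 1.740518 = 6.962072, which rounds to 6.9621.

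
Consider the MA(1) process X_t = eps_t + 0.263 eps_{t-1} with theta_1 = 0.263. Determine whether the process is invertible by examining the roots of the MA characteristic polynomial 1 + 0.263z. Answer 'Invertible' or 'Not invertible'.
\text{Invertible}

The MA(q) characteristic polynomial is P(z) = 1 + 0.263z.
Invertibility requires all roots to lie outside the unit circle, i.e. |z| > 1 for every root.
This is linear in z: 1 + (0.263) z = 0  =>  z = -1/(0.263) = -3.802281,  |z| = 3.802281.
Moduli of all roots: 3.8023.
All moduli strictly greater than 1? Yes.
Verdict: Invertible.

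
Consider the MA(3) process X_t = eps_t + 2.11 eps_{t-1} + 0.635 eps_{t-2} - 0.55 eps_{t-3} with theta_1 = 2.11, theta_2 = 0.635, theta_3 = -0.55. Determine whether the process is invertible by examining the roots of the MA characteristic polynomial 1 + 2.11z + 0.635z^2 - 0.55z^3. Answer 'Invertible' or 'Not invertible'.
\text{Not invertible}

The MA(q) characteristic polynomial is P(z) = 1 + 2.11z + 0.635z^2 - 0.55z^3.
Invertibility requires all roots to lie outside the unit circle, i.e. |z| > 1 for every root.
Degree 3: look for a simple real root z0 first, then factor out (1 - z/z0) and solve the remaining quadratic.
Testing z0 = -0.8: P(-0.8) = 1 + (2.11)(-0.8) + (0.635)(-0.8)^2 + (-0.55)(-0.8)^3
  = 1 + (-1.688) + (0.4064) + (0.2816) = 0.  So z_0 = -0.8 is a root, |z_0| = 0.8.
Divide out the factor (1 + 1.25 z) = (1 - z/z0) (since 1/z0 = -1.25):
  P(z) = (1 + 1.25 z)(1 + (0.86) z + (-0.44) z^2)
  [check: z-coef 0.86 - (-1.25) = 2.11; z^2-coef -0.44 - (-1.25)(0.86) = 0.635; z^3-coef -(-1.25)(-0.44) = -0.55.]
Remaining roots from the quadratic factor 1 + (0.86) z + (-0.44) z^2:
  Set 1 + (0.86) z + (-0.44) z^2 = 0, i.e. a z^2 + b z + c = 0 with a = -0.44, b = 0.86, c = 1.
  Discriminant D = b^2 - 4ac = (0.86)^2 - 4*(-0.44)*1 = 0.7396 - (-1.76) = 2.4996.
  D >= 0, so the roots are real: z = (-b +/- sqrt(D)) / (2a) = (-0.86 +/- 1.581012) / (-0.88).
    z_1 = (-0.86 + 1.581012) / (-0.88) = -0.8193,   |z_1| = 0.8193.
    z_2 = (-0.86 - 1.581012) / (-0.88) = 2.7739,   |z_2| = 2.7739.
Moduli of all roots: 0.8000, 0.8193, 2.7739.
All moduli strictly greater than 1? No.
Verdict: Not invertible.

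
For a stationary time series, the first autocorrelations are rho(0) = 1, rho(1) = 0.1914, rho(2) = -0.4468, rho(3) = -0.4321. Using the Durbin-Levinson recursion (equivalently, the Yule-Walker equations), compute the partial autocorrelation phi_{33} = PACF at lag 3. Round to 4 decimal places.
\phi_{33} = -0.2881

The PACF at lag k is phi_{kk}, the last component of the solution
to the Yule-Walker system G_k phi = r_k where
  (G_k)_{ij} = rho(|i - j|), (r_k)_i = rho(i), i,j = 1..k.
Equivalently, Durbin-Levinson gives phi_{kk} iteratively:
  phi_{11} = rho(1)
  phi_{kk} = [rho(k) - sum_{j=1..k-1} phi_{k-1,j} rho(k-j)]
            / [1 - sum_{j=1..k-1} phi_{k-1,j} rho(j)],
  phi_{k,j} = phi_{k-1,j} - phi_{kk} phi_{k-1,k-j},  j = 1..k-1.
Step k = 1:
  phi_11 = rho(1) = 0.1914.
Step k = 2:
  phi_22 = [rho(2) - phi_11 rho(1)] / [1 - phi_11 rho(1)] = [-0.4468 - (0.1914)(0.1914)] / [1 - (0.1914)(0.1914)]
         = -0.48343396 / 0.96336604 = -0.501818.
  Update: phi_21 = phi_11 - phi_22 phi_11 = 0.1914 - (-0.501818)(0.1914) = 0.287448.
Step k = 3:
  phi_33 = [rho(3) - phi_21 rho(2) - phi_22 rho(1)] / [1 - phi_21 rho(1) - phi_22 rho(2)]
    numerator   = -0.4321 - (0.287448)(-0.4468) - (-0.501818)(0.1914) = -0.20762042
    denominator = 1 - (0.287448)(0.1914) - (-0.501818)(-0.4468) = 0.72077041
  phi_33 = -0.20762042 / 0.72077041 = -0.2881.
Therefore phi_{33} = -0.2881.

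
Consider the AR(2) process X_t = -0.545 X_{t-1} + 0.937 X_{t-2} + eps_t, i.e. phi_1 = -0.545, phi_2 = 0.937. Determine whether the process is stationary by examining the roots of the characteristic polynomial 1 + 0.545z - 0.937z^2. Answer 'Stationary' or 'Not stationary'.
\text{Not stationary}

The AR(p) characteristic polynomial is P(z) = 1 + 0.545z - 0.937z^2.
Stationarity requires all roots to lie outside the unit circle, i.e. |z| > 1 for every root.
Set 1 + (0.545) z + (-0.937) z^2 = 0, i.e. a z^2 + b z + c = 0 with a = -0.937, b = 0.545, c = 1.
Discriminant D = b^2 - 4ac = (0.545)^2 - 4*(-0.937)*1 = 0.297025 - (-3.748) = 4.045025.
D >= 0, so the roots are real: z = (-b +/- sqrt(D)) / (2a) = (-0.545 +/- 2.011225) / (-1.874).
  z_1 = (-0.545 + 2.011225) / (-1.874) = -0.7824,   |z_1| = 0.7824.
  z_2 = (-0.545 - 2.011225) / (-1.874) = 1.364,   |z_2| = 1.364.
Moduli of all roots: 0.7824, 1.3640.
All moduli strictly greater than 1? No.
Verdict: Not stationary.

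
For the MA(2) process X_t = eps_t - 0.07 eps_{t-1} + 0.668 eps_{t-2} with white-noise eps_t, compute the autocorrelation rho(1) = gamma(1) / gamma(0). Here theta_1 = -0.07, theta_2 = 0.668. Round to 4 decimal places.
\rho(1) = -0.0805

For an MA(q) process with theta_0 = 1, the autocovariance is
  gamma(k) = sigma^2 * sum_{i=0..q-k} theta_i * theta_{i+k},
and rho(k) = gamma(k) / gamma(0). Sigma^2 cancels.
  numerator   = (1)*(-0.07) + (-0.07)*(0.668) = -0.11676.
  denominator = (1)^2 + (-0.07)^2 + (0.668)^2 = 1.451124.
  rho(1) = -0.11676 / 1.451124 = -0.0805.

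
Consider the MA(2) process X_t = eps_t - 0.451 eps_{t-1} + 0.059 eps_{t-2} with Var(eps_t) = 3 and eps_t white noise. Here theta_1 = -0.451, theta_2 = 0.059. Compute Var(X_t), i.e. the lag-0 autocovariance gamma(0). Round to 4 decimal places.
\gamma(0) = 3.6206

For an MA(q) process X_t = eps_t + sum_i theta_i eps_{t-i} with
Var(eps_t) = sigma^2, the variance is
  gamma(0) = sigma^2 * (1 + sum_i theta_i^2).
  sum_i theta_i^2 = (-0.451)^2 + (0.059)^2 = 0.203401 + 0.003481 = 0.206882.
  gamma(0) = 3 * (1 + 0.206882) = 3 * 1.206882 = 3.620646, which rounds to 3.6206.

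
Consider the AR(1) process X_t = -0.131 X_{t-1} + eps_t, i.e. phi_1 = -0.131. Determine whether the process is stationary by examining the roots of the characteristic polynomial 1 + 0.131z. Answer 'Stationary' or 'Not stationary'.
\text{Stationary}

The AR(p) characteristic polynomial is P(z) = 1 + 0.131z.
Stationarity requires all roots to lie outside the unit circle, i.e. |z| > 1 for every root.
This is linear in z: 1 + (0.131) z = 0  =>  z = -1/(0.131) = -7.633588,  |z| = 7.633588.
Moduli of all roots: 7.6336.
All moduli strictly greater than 1? Yes.
Verdict: Stationary.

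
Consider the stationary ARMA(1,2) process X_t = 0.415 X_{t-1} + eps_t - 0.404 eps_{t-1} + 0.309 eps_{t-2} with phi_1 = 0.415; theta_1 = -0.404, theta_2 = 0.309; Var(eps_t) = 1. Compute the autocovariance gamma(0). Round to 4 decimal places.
\gamma(0) = 1.1189

Multiply the model equation by X_{t-k} and take expectations. With theta_0 = psi_0 = 1 and psi_j the MA(infinity) weights, this gives
  gamma(k) - sum_i phi_i gamma(k-i) = c_k,
  c_k = sigma^2 * sum_{j=k..q} theta_j psi_{j-k}   (c_k = 0 for k > q),
using gamma(-m) = gamma(m).
psi-weights needed (psi_j = theta_j + sum_i phi_i psi_{j-i}):
  psi_1 = theta_1 + phi_1 = -0.404 + (0.415) = 0.011
  psi_2 = theta_2 + phi_1 psi_1 = 0.309 + (0.415)(0.011) = 0.313565
Right-hand sides:
  c_0 = sigma^2 (1 + theta_1 psi_1 + theta_2 psi_2) = 1 * (1 + (-0.404)(0.011) + (0.309)(0.313565)) = 1 * 1.092448 = 1.092448
  c_1 = sigma^2 (theta_1 + theta_2 psi_1) = 1 * (-0.404 + (0.309)(0.011)) = -0.400601
  c_2 = sigma^2 theta_2 = 1 * (0.309) = 0.309
Equations for k = 0 and k = 1 (AR order 1):
  gamma(0) = phi_1 gamma(1) + c_0
  gamma(1) = phi_1 gamma(0) + c_1
Substituting the second into the first: gamma(0) (1 - phi_1^2) = c_0 + phi_1 c_1, so
  gamma(0) = (c_0 + phi_1 c_1) / (1 - phi_1^2) = (1.092448 + (0.415)(-0.400601)) / (1 - (0.415)^2) = 0.926198 / 0.827775 = 1.118901.
Therefore gamma(0) = 1.1189 (to 4 decimal places).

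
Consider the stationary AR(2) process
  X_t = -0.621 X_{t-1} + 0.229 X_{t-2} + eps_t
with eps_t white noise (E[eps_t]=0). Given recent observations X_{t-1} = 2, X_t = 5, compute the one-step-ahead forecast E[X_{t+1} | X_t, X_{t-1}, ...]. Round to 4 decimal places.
E[X_{t+1} \mid \mathcal F_t] = -2.6470

For an AR(p) model X_t = c + sum_i phi_i X_{t-i} + eps_t, the
one-step-ahead conditional mean is
  E[X_{t+1} | X_t, ...] = c + sum_i phi_i X_{t+1-i}.
Substitute known values:
  E[X_{t+1} | ...] = (-0.621) * (5) + (0.229) * (2)
                   = -2.6470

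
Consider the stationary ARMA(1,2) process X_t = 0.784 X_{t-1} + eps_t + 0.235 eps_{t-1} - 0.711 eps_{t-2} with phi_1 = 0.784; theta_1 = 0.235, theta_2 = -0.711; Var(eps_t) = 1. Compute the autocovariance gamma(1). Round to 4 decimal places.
\gamma(1) = 1.1243

Multiply the model equation by X_{t-k} and take expectations. With theta_0 = psi_0 = 1 and psi_j the MA(infinity) weights, this gives
  gamma(k) - sum_i phi_i gamma(k-i) = c_k,
  c_k = sigma^2 * sum_{j=k..q} theta_j psi_{j-k}   (c_k = 0 for k > q),
using gamma(-m) = gamma(m).
psi-weights needed (psi_j = theta_j + sum_i phi_i psi_{j-i}):
  psi_1 = theta_1 + phi_1 = 0.235 + (0.784) = 1.019
  psi_2 = theta_2 + phi_1 psi_1 = -0.711 + (0.784)(1.019) = 0.087896
Right-hand sides:
  c_0 = sigma^2 (1 + theta_1 psi_1 + theta_2 psi_2) = 1 * (1 + (0.235)(1.019) + (-0.711)(0.087896)) = 1 * 1.176971 = 1.176971
  c_1 = sigma^2 (theta_1 + theta_2 psi_1) = 1 * (0.235 + (-0.711)(1.019)) = -0.489509
  c_2 = sigma^2 theta_2 = 1 * (-0.711) = -0.711
Equations for k = 0 and k = 1 (AR order 1):
  gamma(0) = phi_1 gamma(1) + c_0
  gamma(1) = phi_1 gamma(0) + c_1
Substituting the second into the first: gamma(0) (1 - phi_1^2) = c_0 + phi_1 c_1, so
  gamma(0) = (c_0 + phi_1 c_1) / (1 - phi_1^2) = (1.176971 + (0.784)(-0.489509)) / (1 - (0.784)^2) = 0.793196 / 0.385344 = 2.05841.
  gamma(1) = phi_1 gamma(0) + c_1 = (0.784)(2.05841) + (-0.489509) = 1.124284.
Therefore gamma(1) = 1.1243 (to 4 decimal places).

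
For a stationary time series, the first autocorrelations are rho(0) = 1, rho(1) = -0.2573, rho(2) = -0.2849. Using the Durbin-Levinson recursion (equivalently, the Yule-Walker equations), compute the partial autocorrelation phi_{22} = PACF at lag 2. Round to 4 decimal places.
\phi_{22} = -0.3760

The PACF at lag k is phi_{kk}, the last component of the solution
to the Yule-Walker system G_k phi = r_k where
  (G_k)_{ij} = rho(|i - j|), (r_k)_i = rho(i), i,j = 1..k.
Equivalently, Durbin-Levinson gives phi_{kk} iteratively:
  phi_{11} = rho(1)
  phi_{kk} = [rho(k) - sum_{j=1..k-1} phi_{k-1,j} rho(k-j)]
            / [1 - sum_{j=1..k-1} phi_{k-1,j} rho(j)],
  phi_{k,j} = phi_{k-1,j} - phi_{kk} phi_{k-1,k-j},  j = 1..k-1.
Step k = 1:
  phi_11 = rho(1) = -0.2573.
Step k = 2:
  phi_22 = [rho(2) - phi_11 rho(1)] / [1 - phi_11 rho(1)] = [-0.2849 - (-0.2573)(-0.2573)] / [1 - (-0.2573)(-0.2573)]
         = -0.35110329 / 0.93379671 = -0.376.
Therefore phi_{22} = -0.3760.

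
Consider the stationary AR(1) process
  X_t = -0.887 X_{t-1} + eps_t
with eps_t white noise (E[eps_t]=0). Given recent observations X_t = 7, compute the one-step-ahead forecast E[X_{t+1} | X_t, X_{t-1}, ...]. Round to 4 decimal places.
E[X_{t+1} \mid \mathcal F_t] = -6.2090

For an AR(p) model X_t = c + sum_i phi_i X_{t-i} + eps_t, the
one-step-ahead conditional mean is
  E[X_{t+1} | X_t, ...] = c + sum_i phi_i X_{t+1-i}.
Substitute known values:
  E[X_{t+1} | ...] = (-0.887) * (7)
                   = -6.2090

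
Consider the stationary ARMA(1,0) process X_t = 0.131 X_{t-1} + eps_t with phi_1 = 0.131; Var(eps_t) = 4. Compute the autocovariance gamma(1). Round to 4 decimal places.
\gamma(1) = 0.5331

Multiply the model equation by X_{t-k} and take expectations. With theta_0 = psi_0 = 1 and psi_j the MA(infinity) weights, this gives
  gamma(k) - sum_i phi_i gamma(k-i) = c_k,
  c_k = sigma^2 * sum_{j=k..q} theta_j psi_{j-k}   (c_k = 0 for k > q),
using gamma(-m) = gamma(m).
Pure AR (q = 0): c_0 = sigma^2 = 4, c_k = 0 for k >= 1.
Equations for k = 0 and k = 1 (AR order 1):
  gamma(0) = phi_1 gamma(1) + c_0
  gamma(1) = phi_1 gamma(0) + c_1
Substituting the second into the first: gamma(0) (1 - phi_1^2) = c_0 + phi_1 c_1, so
  gamma(0) = c_0 / (1 - phi_1^2) = 4 / (1 - (0.131)^2) = 4 / 0.982839 = 4.069843.
  gamma(1) = phi_1 gamma(0) = (0.131)(4.069843) = 0.533149.
Therefore gamma(1) = 0.5331 (to 4 decimal places).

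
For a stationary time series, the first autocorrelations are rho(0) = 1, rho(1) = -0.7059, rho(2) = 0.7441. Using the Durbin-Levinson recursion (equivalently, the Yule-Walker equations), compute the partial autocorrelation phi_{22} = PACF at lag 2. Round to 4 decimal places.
\phi_{22} = 0.4899

The PACF at lag k is phi_{kk}, the last component of the solution
to the Yule-Walker system G_k phi = r_k where
  (G_k)_{ij} = rho(|i - j|), (r_k)_i = rho(i), i,j = 1..k.
Equivalently, Durbin-Levinson gives phi_{kk} iteratively:
  phi_{11} = rho(1)
  phi_{kk} = [rho(k) - sum_{j=1..k-1} phi_{k-1,j} rho(k-j)]
            / [1 - sum_{j=1..k-1} phi_{k-1,j} rho(j)],
  phi_{k,j} = phi_{k-1,j} - phi_{kk} phi_{k-1,k-j},  j = 1..k-1.
Step k = 1:
  phi_11 = rho(1) = -0.7059.
Step k = 2:
  phi_22 = [rho(2) - phi_11 rho(1)] / [1 - phi_11 rho(1)] = [0.7441 - (-0.7059)(-0.7059)] / [1 - (-0.7059)(-0.7059)]
         = 0.24580519 / 0.50170519 = 0.4899.
Therefore phi_{22} = 0.4899.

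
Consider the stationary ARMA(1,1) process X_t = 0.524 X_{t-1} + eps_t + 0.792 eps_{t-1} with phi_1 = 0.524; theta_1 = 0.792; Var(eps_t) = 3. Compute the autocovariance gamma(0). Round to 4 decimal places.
\gamma(0) = 10.1621

Multiply the model equation by X_{t-k} and take expectations. With theta_0 = psi_0 = 1 and psi_j the MA(infinity) weights, this gives
  gamma(k) - sum_i phi_i gamma(k-i) = c_k,
  c_k = sigma^2 * sum_{j=k..q} theta_j psi_{j-k}   (c_k = 0 for k > q),
using gamma(-m) = gamma(m).
psi-weights needed (psi_j = theta_j + sum_i phi_i psi_{j-i}):
  psi_1 = theta_1 + phi_1 = 0.792 + (0.524) = 1.316
Right-hand sides:
  c_0 = sigma^2 (1 + theta_1 psi_1) = 3 * (1 + (0.792)(1.316)) = 3 * 2.042272 = 6.126816
  c_1 = sigma^2 theta_1 = 3 * (0.792) = 2.376
  c_2 = 0
Equations for k = 0 and k = 1 (AR order 1):
  gamma(0) = phi_1 gamma(1) + c_0
  gamma(1) = phi_1 gamma(0) + c_1
Substituting the second into the first: gamma(0) (1 - phi_1^2) = c_0 + phi_1 c_1, so
  gamma(0) = (c_0 + phi_1 c_1) / (1 - phi_1^2) = (6.126816 + (0.524)(2.376)) / (1 - (0.524)^2) = 7.37184 / 0.725424 = 10.162112.
Therefore gamma(0) = 10.1621 (to 4 decimal places).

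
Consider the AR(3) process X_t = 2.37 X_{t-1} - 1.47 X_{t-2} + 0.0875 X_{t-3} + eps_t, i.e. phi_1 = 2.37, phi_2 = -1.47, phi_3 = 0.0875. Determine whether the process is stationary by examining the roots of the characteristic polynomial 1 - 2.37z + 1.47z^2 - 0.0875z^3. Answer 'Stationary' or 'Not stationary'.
\text{Not stationary}

The AR(p) characteristic polynomial is P(z) = 1 - 2.37z + 1.47z^2 - 0.0875z^3.
Stationarity requires all roots to lie outside the unit circle, i.e. |z| > 1 for every root.
Degree 3: look for a simple real root z0 first, then factor out (1 - z/z0) and solve the remaining quadratic.
Testing z0 = 0.8: P(0.8) = 1 + (-2.37)(0.8) + (1.47)(0.8)^2 + (-0.0875)(0.8)^3
  = 1 + (-1.896) + (0.9408) + (-0.0448) = 0.  So z_0 = 0.8 is a root, |z_0| = 0.8.
Divide out the factor (1 - 1.25 z) = (1 - z/z0) (since 1/z0 = 1.25):
  P(z) = (1 - 1.25 z)(1 + (-1.12) z + (0.07) z^2)
  [check: z-coef -1.12 - (1.25) = -2.37; z^2-coef 0.07 - (1.25)(-1.12) = 1.47; z^3-coef -(1.25)(0.07) = -0.0875.]
Remaining roots from the quadratic factor 1 + (-1.12) z + (0.07) z^2:
  Set 1 + (-1.12) z + (0.07) z^2 = 0, i.e. a z^2 + b z + c = 0 with a = 0.07, b = -1.12, c = 1.
  Discriminant D = b^2 - 4ac = (-1.12)^2 - 4*(0.07)*1 = 1.2544 - (0.28) = 0.9744.
  D >= 0, so the roots are real: z = (-b +/- sqrt(D)) / (2a) = (1.12 +/- 0.987117) / (0.14).
    z_1 = (1.12 + 0.987117) / (0.14) = 15.0508,   |z_1| = 15.0508.
    z_2 = (1.12 - 0.987117) / (0.14) = 0.9492,   |z_2| = 0.9492.
Moduli of all roots: 0.8000, 15.0508, 0.9492.
All moduli strictly greater than 1? No.
Verdict: Not stationary.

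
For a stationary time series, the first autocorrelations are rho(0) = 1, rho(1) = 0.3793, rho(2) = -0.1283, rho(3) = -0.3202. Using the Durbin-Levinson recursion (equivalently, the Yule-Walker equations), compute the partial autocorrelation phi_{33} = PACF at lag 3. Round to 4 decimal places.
\phi_{33} = -0.1760

The PACF at lag k is phi_{kk}, the last component of the solution
to the Yule-Walker system G_k phi = r_k where
  (G_k)_{ij} = rho(|i - j|), (r_k)_i = rho(i), i,j = 1..k.
Equivalently, Durbin-Levinson gives phi_{kk} iteratively:
  phi_{11} = rho(1)
  phi_{kk} = [rho(k) - sum_{j=1..k-1} phi_{k-1,j} rho(k-j)]
            / [1 - sum_{j=1..k-1} phi_{k-1,j} rho(j)],
  phi_{k,j} = phi_{k-1,j} - phi_{kk} phi_{k-1,k-j},  j = 1..k-1.
Step k = 1:
  phi_11 = rho(1) = 0.3793.
Step k = 2:
  phi_22 = [rho(2) - phi_11 rho(1)] / [1 - phi_11 rho(1)] = [-0.1283 - (0.3793)(0.3793)] / [1 - (0.3793)(0.3793)]
         = -0.27216849 / 0.85613151 = -0.317905.
  Update: phi_21 = phi_11 - phi_22 phi_11 = 0.3793 - (-0.317905)(0.3793) = 0.499881.
Step k = 3:
  phi_33 = [rho(3) - phi_21 rho(2) - phi_22 rho(1)] / [1 - phi_21 rho(1) - phi_22 rho(2)]
    numerator   = -0.3202 - (0.499881)(-0.1283) - (-0.317905)(0.3793) = -0.13548385
    denominator = 1 - (0.499881)(0.3793) - (-0.317905)(-0.1283) = 0.76960779
  phi_33 = -0.13548385 / 0.76960779 = -0.176.
Therefore phi_{33} = -0.1760.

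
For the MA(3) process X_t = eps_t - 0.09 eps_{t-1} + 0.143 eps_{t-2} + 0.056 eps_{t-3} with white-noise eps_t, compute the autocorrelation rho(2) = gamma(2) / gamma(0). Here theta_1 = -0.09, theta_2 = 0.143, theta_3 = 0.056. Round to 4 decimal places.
\rho(2) = 0.1337

For an MA(q) process with theta_0 = 1, the autocovariance is
  gamma(k) = sigma^2 * sum_{i=0..q-k} theta_i * theta_{i+k},
and rho(k) = gamma(k) / gamma(0). Sigma^2 cancels.
  numerator   = (1)*(0.143) + (-0.09)*(0.056) = 0.13796.
  denominator = (1)^2 + (-0.09)^2 + (0.143)^2 + (0.056)^2 = 1.031685.
  rho(2) = 0.13796 / 1.031685 = 0.1337.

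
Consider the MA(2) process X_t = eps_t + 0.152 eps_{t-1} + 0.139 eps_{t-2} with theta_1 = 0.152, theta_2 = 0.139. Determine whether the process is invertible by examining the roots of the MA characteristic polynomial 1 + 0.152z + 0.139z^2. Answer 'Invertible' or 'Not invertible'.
\text{Invertible}

The MA(q) characteristic polynomial is P(z) = 1 + 0.152z + 0.139z^2.
Invertibility requires all roots to lie outside the unit circle, i.e. |z| > 1 for every root.
Set 1 + (0.152) z + (0.139) z^2 = 0, i.e. a z^2 + b z + c = 0 with a = 0.139, b = 0.152, c = 1.
Discriminant D = b^2 - 4ac = (0.152)^2 - 4*(0.139)*1 = 0.023104 - (0.556) = -0.532896.
D < 0, so the roots are the complex-conjugate pair z = (-b +/- i sqrt(-D)) / (2a) = -0.5468 +/- 2.6259i.
For a conjugate pair |z|^2 = z * conj(z) = (product of roots) = c/a = 1/(0.139) = 7.194245, so |z| = sqrt(7.194245) = 2.6822 for both roots.
Moduli of all roots: 2.6822, 2.6822.
All moduli strictly greater than 1? Yes.
Verdict: Invertible.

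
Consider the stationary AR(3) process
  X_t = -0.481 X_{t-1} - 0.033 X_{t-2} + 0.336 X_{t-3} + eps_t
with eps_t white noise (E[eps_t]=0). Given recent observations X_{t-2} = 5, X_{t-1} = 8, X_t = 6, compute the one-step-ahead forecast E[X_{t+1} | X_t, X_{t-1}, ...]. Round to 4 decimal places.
E[X_{t+1} \mid \mathcal F_t] = -1.4700

For an AR(p) model X_t = c + sum_i phi_i X_{t-i} + eps_t, the
one-step-ahead conditional mean is
  E[X_{t+1} | X_t, ...] = c + sum_i phi_i X_{t+1-i}.
Substitute known values:
  E[X_{t+1} | ...] = (-0.481) * (6) + (-0.033) * (8) + (0.336) * (5)
                   = -1.4700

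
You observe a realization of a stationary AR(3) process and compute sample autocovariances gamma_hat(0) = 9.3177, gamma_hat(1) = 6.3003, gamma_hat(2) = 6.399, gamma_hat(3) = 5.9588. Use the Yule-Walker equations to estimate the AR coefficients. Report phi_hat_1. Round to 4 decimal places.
\hat\phi_{1} = 0.3090

The Yule-Walker equations for an AR(p) process read, in matrix form,
  Gamma_p phi = r_p,   with   (Gamma_p)_{ij} = gamma(|i - j|),
                       (r_p)_i = gamma(i),   i,j = 1..p.
Substitute the sample gammas (Toeplitz matrix and right-hand side of size 3):
  Gamma_p = [[9.3177, 6.3003, 6.399], [6.3003, 9.3177, 6.3003], [6.399, 6.3003, 9.3177]]
  r_p     = [6.3003, 6.399, 5.9588]
Written out (R1..R3):
  (R1) 9.3177 phi_1 + 6.3003 phi_2 + 6.399 phi_3 = 6.3003
  (R2) 6.3003 phi_1 + 9.3177 phi_2 + 6.3003 phi_3 = 6.399
  (R3) 6.399 phi_1 + 6.3003 phi_2 + 9.3177 phi_3 = 5.9588
Gaussian elimination:
  R2 <- R2 - (6.3003/9.3177) R1 = R2 - (0.676165) R1:  5.057659 phi_2 + 1.973522 phi_3 = 2.138959
  R3 <- R3 - (6.399/9.3177) R1 = R3 - (0.686757) R1:  1.973522 phi_2 + 4.923139 phi_3 = 1.632022
  R3 <- R3 - (1.973522/5.057659) R2 = R3 - (0.390205) R2:  4.153062 phi_3 = 0.79739
Back-substitution:
  phi_hat_3 = 0.79739 / 4.153062 = 0.192001
  phi_hat_2 = (2.138959 - (1.973522)(0.192001)) / 5.057659 = 0.347995
  phi_hat_1 = (6.3003 - (6.3003)(0.347995) - (6.399)(0.192001)) / 9.3177 = 0.309005
So phi_hat = [0.3090, 0.3480, 0.1920].
Therefore phi_hat_1 = 0.3090.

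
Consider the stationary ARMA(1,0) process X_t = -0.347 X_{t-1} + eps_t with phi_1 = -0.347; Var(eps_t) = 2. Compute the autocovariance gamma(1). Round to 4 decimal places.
\gamma(1) = -0.7890

Multiply the model equation by X_{t-k} and take expectations. With theta_0 = psi_0 = 1 and psi_j the MA(infinity) weights, this gives
  gamma(k) - sum_i phi_i gamma(k-i) = c_k,
  c_k = sigma^2 * sum_{j=k..q} theta_j psi_{j-k}   (c_k = 0 for k > q),
using gamma(-m) = gamma(m).
Pure AR (q = 0): c_0 = sigma^2 = 2, c_k = 0 for k >= 1.
Equations for k = 0 and k = 1 (AR order 1):
  gamma(0) = phi_1 gamma(1) + c_0
  gamma(1) = phi_1 gamma(0) + c_1
Substituting the second into the first: gamma(0) (1 - phi_1^2) = c_0 + phi_1 c_1, so
  gamma(0) = c_0 / (1 - phi_1^2) = 2 / (1 - (-0.347)^2) = 2 / 0.879591 = 2.273784.
  gamma(1) = phi_1 gamma(0) = (-0.347)(2.273784) = -0.789003.
Therefore gamma(1) = -0.7890 (to 4 decimal places).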